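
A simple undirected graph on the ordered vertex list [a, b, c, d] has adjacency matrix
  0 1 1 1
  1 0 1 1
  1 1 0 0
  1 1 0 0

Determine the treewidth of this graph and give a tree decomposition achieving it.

The largest bag has 3 vertices, giving width 2; this decomposition certifies tw(G) ≤ 2. On the other hand G contains the 3-clique {a, b, d}. A clique must lie in a single bag of any decomposition, so no decomposition can have width below 2. Hence tw(G) = 2 exactly.

Treewidth 2.
One such decomposition:
Bags: B1 = {a, b, c}  B2 = {a, b, d}
Tree: B1–B2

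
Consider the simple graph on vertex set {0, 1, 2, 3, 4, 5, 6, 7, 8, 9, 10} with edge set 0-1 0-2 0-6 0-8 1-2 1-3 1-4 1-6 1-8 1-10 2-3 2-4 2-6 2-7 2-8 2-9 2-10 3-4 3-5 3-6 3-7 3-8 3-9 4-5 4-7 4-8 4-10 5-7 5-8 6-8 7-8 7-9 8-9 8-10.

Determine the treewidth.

A width-4 tree decomposition is:
Bags: B1 = {1, 2, 3, 4, 8}  B2 = {1, 2, 3, 6, 8}  B3 = {1, 2, 4, 8, 10}  B4 = {0, 1, 2, 6, 8}  B5 = {2, 3, 4, 7, 8}  B6 = {2, 3, 7, 8, 9}  B7 = {3, 4, 5, 7, 8}
Tree: B1–B2, B1–B3, B2–B4, B1–B5, B5–B6, B5–B7
Each bag holds 5 vertices, so the decomposition has width 4, which upper-bounds the treewidth. On the other hand G contains the 5-clique {0, 1, 2, 6, 8}. A clique must lie in a single bag of any decomposition, so no decomposition can have width below 4. Hence tw(G) = 4 exactly.

4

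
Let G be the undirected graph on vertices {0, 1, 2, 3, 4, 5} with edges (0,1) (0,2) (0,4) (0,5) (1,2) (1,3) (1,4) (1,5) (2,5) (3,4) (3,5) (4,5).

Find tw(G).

A width-3 tree decomposition is:
Bags: B1 = {0, 1, 2, 5}  B2 = {0, 1, 4, 5}  B3 = {1, 3, 4, 5}
Tree: B1–B2, B2–B3
The largest bag has 4 vertices, giving width 3; this decomposition certifies tw(G) ≤ 3. Conversely, {0, 1, 2, 5} is a clique of size 4, and the vertices of any clique must share a bag in every tree decomposition; so some bag has ≥ 4 vertices and tw(G) ≥ 3. Hence tw(G) = 3 exactly.

3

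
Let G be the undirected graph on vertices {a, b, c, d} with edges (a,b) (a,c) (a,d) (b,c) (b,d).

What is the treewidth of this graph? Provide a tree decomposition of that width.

The largest bag has 3 vertices, giving width 2; this decomposition certifies tw(G) ≤ 2. On the other hand G contains the 3-clique {a, b, d}. A clique must lie in a single bag of any decomposition, so no decomposition can have width below 2. Combining the bounds, tw(G) = 2.

Treewidth 2.
One such decomposition:
Bags: B1 = {a, b, c}  B2 = {a, b, d}
Tree: B1–B2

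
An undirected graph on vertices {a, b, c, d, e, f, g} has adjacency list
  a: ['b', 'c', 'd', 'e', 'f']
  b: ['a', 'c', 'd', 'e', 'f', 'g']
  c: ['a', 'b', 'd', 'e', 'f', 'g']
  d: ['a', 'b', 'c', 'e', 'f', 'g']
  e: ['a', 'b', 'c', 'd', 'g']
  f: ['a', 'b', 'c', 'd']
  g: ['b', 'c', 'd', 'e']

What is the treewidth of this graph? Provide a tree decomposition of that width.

Treewidth 4.
Bags: B1 = {a, b, c, d, e}  B2 = {b, c, d, e, g}  B3 = {a, b, c, d, f}
Tree: B1–B2, B1–B3

Each bag holds 5 vertices, so the decomposition has width 4, which upper-bounds the treewidth. For the lower bound, the 5 vertices {b, c, d, e, g} are pairwise adjacent, and any tree decomposition puts a clique entirely inside one bag — forcing width ≥ 4. The upper and lower bounds meet at 4, so that is the treewidth.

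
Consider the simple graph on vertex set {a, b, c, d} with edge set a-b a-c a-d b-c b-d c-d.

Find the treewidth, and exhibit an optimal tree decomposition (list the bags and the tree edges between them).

Treewidth 3.
One optimal decomposition is:
Bags: B1 = {a, b, c, d}
Tree: (single bag)

A single bag containing all 4 vertices is trivially a valid decomposition of width 3. For the lower bound, the 4 vertices {a, b, c, d} are pairwise adjacent, and any tree decomposition puts a clique entirely inside one bag — forcing width ≥ 3. The upper and lower bounds meet at 3, so that is the treewidth.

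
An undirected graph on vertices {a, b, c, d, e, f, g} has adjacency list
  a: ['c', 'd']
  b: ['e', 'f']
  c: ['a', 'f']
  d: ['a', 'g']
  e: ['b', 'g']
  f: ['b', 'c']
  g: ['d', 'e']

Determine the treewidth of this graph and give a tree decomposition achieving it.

Treewidth 2.
One such decomposition:
Bags: B1 = {a, c, d}  B2 = {c, d, g}  B3 = {c, e, g}  B4 = {b, c, e}  B5 = {b, c, f}
Tree: B1–B2, B2–B3, B3–B4, B4–B5

Each bag holds 3 vertices, so the decomposition has width 2, which upper-bounds the treewidth. Since c–a–d–g–e–b–f–c is a cycle in G, G is not acyclic. Forests are exactly the graphs of treewidth ≤ 1, so tw(G) ≥ 2. The upper and lower bounds meet at 2, so that is the treewidth.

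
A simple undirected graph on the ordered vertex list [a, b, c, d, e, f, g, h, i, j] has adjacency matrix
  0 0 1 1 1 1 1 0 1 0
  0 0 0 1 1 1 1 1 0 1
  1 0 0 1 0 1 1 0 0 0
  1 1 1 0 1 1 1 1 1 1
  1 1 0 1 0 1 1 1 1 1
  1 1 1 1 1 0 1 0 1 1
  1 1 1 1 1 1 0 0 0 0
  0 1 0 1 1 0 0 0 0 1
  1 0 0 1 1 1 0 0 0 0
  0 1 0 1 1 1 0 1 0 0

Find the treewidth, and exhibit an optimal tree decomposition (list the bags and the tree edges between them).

Treewidth 4.
One optimal decomposition is:
Bags: B1 = {a, d, e, f, g}  B2 = {b, d, e, f, g}  B3 = {a, c, d, f, g}  B4 = {b, d, e, f, j}  B5 = {a, d, e, f, i}  B6 = {b, d, e, h, j}
Tree: B1–B2, B1–B3, B2–B4, B1–B5, B4–B6

Every bag has size at most 5, so the width is 5 − 1 = 4 and tw(G) ≤ 4. Conversely, {b, d, e, h, j} is a clique of size 5, and the vertices of any clique must share a bag in every tree decomposition; so some bag has ≥ 5 vertices and tw(G) ≥ 4. Combining the bounds, tw(G) = 4.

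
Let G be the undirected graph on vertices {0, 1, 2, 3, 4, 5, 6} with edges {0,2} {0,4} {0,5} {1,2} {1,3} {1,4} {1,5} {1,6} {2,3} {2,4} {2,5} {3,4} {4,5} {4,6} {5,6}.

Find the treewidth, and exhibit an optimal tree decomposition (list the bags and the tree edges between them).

The largest bag has 4 vertices, giving width 3; this decomposition certifies tw(G) ≤ 3. On the other hand G contains the 4-clique {0, 2, 4, 5}. A clique must lie in a single bag of any decomposition, so no decomposition can have width below 3. Combining the bounds, tw(G) = 3.

Treewidth 3.
Bags: B1 = {1, 2, 4, 5}  B2 = {1, 4, 5, 6}  B3 = {1, 2, 3, 4}  B4 = {0, 2, 4, 5}
Tree: B1–B2, B1–B3, B1–B4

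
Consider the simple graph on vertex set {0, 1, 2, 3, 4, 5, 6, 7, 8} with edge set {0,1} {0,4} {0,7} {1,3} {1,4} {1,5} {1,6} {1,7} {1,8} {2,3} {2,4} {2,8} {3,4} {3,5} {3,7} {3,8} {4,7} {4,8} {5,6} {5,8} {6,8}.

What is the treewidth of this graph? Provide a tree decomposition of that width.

The largest bag has 4 vertices, giving width 3; this decomposition certifies tw(G) ≤ 3. Conversely, {0, 1, 4, 7} is a clique of size 4, and the vertices of any clique must share a bag in every tree decomposition; so some bag has ≥ 4 vertices and tw(G) ≥ 3. Combining the bounds, tw(G) = 3.

Treewidth 3.
One such decomposition:
Bags: B1 = {1, 3, 4, 8}  B2 = {1, 3, 4, 7}  B3 = {2, 3, 4, 8}  B4 = {1, 3, 5, 8}  B5 = {0, 1, 4, 7}  B6 = {1, 5, 6, 8}
Tree: B1–B2, B1–B3, B1–B4, B2–B5, B4–B6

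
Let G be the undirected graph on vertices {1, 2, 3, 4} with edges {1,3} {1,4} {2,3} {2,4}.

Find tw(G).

2

A width-2 tree decomposition is:
Bags: B1 = {1, 2, 3}  B2 = {1, 2, 4}
Tree: B1–B2
The largest bag has 3 vertices, giving width 2; this decomposition certifies tw(G) ≤ 2. Since 2–3–1–4–2 is a cycle in G, G is not acyclic. Forests are exactly the graphs of treewidth ≤ 1, so tw(G) ≥ 2. Hence tw(G) = 2 exactly.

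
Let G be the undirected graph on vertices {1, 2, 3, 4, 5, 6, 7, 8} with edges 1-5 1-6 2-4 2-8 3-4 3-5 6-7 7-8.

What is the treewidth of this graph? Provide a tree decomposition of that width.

Treewidth 2.
One optimal decomposition is:
Bags: B1 = {1, 6, 7}  B2 = {1, 7, 8}  B3 = {1, 2, 8}  B4 = {1, 2, 4}  B5 = {1, 3, 4}  B6 = {1, 3, 5}
Tree: B1–B2, B2–B3, B3–B4, B4–B5, B5–B6

Every bag has size at most 3, so the width is 3 − 1 = 2 and tw(G) ≤ 2. The edges 1–6–7–8–2–4–3–5–1 form a cycle, so G is not a tree and its treewidth is at least 2. Hence tw(G) = 2 exactly.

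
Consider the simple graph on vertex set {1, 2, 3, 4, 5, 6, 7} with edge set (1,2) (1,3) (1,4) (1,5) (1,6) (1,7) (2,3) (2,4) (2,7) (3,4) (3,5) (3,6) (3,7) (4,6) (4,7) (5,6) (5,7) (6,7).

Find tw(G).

4

A width-4 tree decomposition is:
Bags: B1 = {1, 3, 4, 6, 7}  B2 = {1, 3, 5, 6, 7}  B3 = {1, 2, 3, 4, 7}
Tree: B1–B2, B1–B3
Every bag has size at most 5, so the width is 5 − 1 = 4 and tw(G) ≤ 4. On the other hand G contains the 5-clique {1, 2, 3, 4, 7}. A clique must lie in a single bag of any decomposition, so no decomposition can have width below 4. Combining the bounds, tw(G) = 4.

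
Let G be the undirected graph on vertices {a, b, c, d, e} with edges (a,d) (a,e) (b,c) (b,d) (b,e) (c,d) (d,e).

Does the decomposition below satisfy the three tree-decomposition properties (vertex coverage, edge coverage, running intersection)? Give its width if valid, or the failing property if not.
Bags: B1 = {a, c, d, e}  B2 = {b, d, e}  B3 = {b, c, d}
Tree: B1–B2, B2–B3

No — bags containing vertex c are not connected in the tree.

A tree decomposition must satisfy three properties: every vertex lies in some bag; for every edge, both endpoints lie together in some bag; and for every vertex, the bags containing it form a connected subtree. Here bags containing vertex c are not connected in the tree, so the decomposition is invalid.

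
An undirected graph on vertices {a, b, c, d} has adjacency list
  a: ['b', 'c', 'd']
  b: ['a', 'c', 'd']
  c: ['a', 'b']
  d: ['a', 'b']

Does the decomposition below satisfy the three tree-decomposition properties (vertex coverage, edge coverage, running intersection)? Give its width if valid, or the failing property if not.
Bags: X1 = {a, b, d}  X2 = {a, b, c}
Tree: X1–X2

Checking the three conditions: (i) the bags cover all of {a, b, c, d}; (ii) for each edge, some bag contains both endpoints; (iii) the bags containing any fixed vertex form a subtree. All hold, so the decomposition is valid with width 3 − 1 = 2.

Yes; width 2.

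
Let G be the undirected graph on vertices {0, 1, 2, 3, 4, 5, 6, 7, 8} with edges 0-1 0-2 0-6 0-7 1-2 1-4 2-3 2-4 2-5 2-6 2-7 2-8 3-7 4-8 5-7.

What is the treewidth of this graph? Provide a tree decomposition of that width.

The largest bag has 3 vertices, giving width 2; this decomposition certifies tw(G) ≤ 2. Conversely, {0, 1, 2} is a clique of size 3, and the vertices of any clique must share a bag in every tree decomposition; so some bag has ≥ 3 vertices and tw(G) ≥ 2. The upper and lower bounds meet at 2, so that is the treewidth.

Treewidth 2.
One optimal decomposition is:
Bags: B1 = {0, 1, 2}  B2 = {0, 2, 6}  B3 = {0, 2, 7}  B4 = {2, 3, 7}  B5 = {1, 2, 4}  B6 = {2, 4, 8}  B7 = {2, 5, 7}
Tree: B1–B2, B1–B3, B3–B4, B1–B5, B5–B6, B3–B7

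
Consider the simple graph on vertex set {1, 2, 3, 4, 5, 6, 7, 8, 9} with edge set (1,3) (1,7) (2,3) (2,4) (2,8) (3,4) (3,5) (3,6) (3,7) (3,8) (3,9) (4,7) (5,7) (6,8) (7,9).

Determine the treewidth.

2

A width-2 tree decomposition is:
Bags: B1 = {3, 4, 7}  B2 = {2, 3, 4}  B3 = {2, 3, 8}  B4 = {3, 5, 7}  B5 = {1, 3, 7}  B6 = {3, 7, 9}  B7 = {3, 6, 8}
Tree: B1–B2, B2–B3, B1–B4, B4–B5, B1–B6, B3–B7
Every bag has size at most 3, so the width is 3 − 1 = 2 and tw(G) ≤ 2. For the lower bound, the 3 vertices {2, 3, 8} are pairwise adjacent, and any tree decomposition puts a clique entirely inside one bag — forcing width ≥ 2. The upper and lower bounds meet at 2, so that is the treewidth.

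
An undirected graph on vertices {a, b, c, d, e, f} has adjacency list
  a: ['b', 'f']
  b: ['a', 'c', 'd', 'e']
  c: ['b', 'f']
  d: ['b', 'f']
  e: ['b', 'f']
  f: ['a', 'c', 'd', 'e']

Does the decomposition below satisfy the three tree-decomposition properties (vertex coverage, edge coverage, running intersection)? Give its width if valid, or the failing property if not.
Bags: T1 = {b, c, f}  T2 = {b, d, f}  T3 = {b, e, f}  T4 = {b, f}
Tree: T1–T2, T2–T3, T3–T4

A tree decomposition must satisfy three properties: every vertex lies in some bag; for every edge, both endpoints lie together in some bag; and for every vertex, the bags containing it form a connected subtree. Here vertex a appears in no bag, so the decomposition is invalid.

No — vertex a appears in no bag.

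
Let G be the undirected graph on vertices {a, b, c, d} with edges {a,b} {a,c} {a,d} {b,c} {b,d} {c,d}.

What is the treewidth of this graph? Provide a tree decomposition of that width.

Treewidth 3.
Bags: B1 = {a, b, c, d}
Tree: (single bag)

With just one bag of size 4, the width is 4 − 1 = 3, so tw(G) ≤ 3. For the lower bound, the 4 vertices {a, b, c, d} are pairwise adjacent, and any tree decomposition puts a clique entirely inside one bag — forcing width ≥ 3. Therefore the treewidth is 3.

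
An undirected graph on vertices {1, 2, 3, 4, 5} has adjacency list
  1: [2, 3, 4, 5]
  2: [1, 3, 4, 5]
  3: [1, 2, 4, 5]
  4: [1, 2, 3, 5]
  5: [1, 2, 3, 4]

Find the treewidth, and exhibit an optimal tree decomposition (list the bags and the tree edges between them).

A single bag containing all 5 vertices is trivially a valid decomposition of width 4. For the lower bound, the 5 vertices {1, 2, 3, 4, 5} are pairwise adjacent, and any tree decomposition puts a clique entirely inside one bag — forcing width ≥ 4. Combining the bounds, tw(G) = 4.

Treewidth 4.
One optimal decomposition is:
Bags: B1 = {1, 2, 3, 4, 5}
Tree: (single bag)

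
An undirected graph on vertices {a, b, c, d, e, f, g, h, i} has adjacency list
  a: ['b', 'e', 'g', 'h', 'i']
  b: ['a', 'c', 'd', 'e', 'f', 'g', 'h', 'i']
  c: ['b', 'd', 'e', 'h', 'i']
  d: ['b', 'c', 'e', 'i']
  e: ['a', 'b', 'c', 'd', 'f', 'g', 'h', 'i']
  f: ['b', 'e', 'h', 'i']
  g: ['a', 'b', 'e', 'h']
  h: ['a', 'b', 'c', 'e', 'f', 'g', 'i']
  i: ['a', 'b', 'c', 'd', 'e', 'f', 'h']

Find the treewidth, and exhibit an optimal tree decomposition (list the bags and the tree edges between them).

Treewidth 4.
One such decomposition:
Bags: B1 = {b, c, e, h, i}  B2 = {a, b, e, h, i}  B3 = {b, e, f, h, i}  B4 = {a, b, e, g, h}  B5 = {b, c, d, e, i}
Tree: B1–B2, B2–B3, B2–B4, B1–B5

Each bag holds 5 vertices, so the decomposition has width 4, which upper-bounds the treewidth. Conversely, {b, c, d, e, i} is a clique of size 5, and the vertices of any clique must share a bag in every tree decomposition; so some bag has ≥ 5 vertices and tw(G) ≥ 4. Therefore the treewidth is 4.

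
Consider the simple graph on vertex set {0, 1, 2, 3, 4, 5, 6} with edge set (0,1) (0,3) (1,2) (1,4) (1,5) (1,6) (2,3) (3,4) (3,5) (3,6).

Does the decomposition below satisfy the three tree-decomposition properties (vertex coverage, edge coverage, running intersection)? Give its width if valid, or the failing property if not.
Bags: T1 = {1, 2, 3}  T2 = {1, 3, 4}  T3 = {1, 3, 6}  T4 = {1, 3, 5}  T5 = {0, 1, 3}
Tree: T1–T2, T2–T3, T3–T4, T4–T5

Yes; width 2.

Checking the three conditions: (i) the bags cover all of {0, 1, 2, 3, 4, 5, 6}; (ii) for each edge, some bag contains both endpoints; (iii) the bags containing any fixed vertex form a subtree. All hold, so the decomposition is valid with width 3 − 1 = 2.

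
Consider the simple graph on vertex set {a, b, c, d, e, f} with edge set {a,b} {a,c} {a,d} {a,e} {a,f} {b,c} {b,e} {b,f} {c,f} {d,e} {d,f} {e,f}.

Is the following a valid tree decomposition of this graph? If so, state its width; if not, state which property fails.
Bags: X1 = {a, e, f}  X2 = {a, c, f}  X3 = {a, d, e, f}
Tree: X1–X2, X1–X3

No — vertex b appears in no bag.

A tree decomposition must satisfy three properties: every vertex lies in some bag; for every edge, both endpoints lie together in some bag; and for every vertex, the bags containing it form a connected subtree. Here vertex b appears in no bag, so the decomposition is invalid.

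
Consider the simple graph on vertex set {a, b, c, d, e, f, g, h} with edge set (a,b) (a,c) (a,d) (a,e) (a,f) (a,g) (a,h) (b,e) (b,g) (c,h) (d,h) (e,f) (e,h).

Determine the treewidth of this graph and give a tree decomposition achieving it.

Treewidth 2.
One optimal decomposition is:
Bags: B1 = {a, e, h}  B2 = {a, b, e}  B3 = {a, e, f}  B4 = {a, d, h}  B5 = {a, c, h}  B6 = {a, b, g}
Tree: B1–B2, B2–B3, B1–B4, B4–B5, B2–B6

Every bag has size at most 3, so the width is 3 − 1 = 2 and tw(G) ≤ 2. For the lower bound, the 3 vertices {a, b, g} are pairwise adjacent, and any tree decomposition puts a clique entirely inside one bag — forcing width ≥ 2. Combining the bounds, tw(G) = 2.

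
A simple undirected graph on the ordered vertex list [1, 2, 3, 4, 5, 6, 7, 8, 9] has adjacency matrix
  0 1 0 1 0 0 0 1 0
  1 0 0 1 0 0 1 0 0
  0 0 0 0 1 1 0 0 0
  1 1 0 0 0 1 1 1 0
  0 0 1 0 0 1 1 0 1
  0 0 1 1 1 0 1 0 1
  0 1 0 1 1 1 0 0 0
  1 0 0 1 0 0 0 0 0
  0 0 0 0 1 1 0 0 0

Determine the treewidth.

A width-2 tree decomposition is:
Bags: B1 = {1, 2, 4}  B2 = {2, 4, 7}  B3 = {4, 6, 7}  B4 = {5, 6, 7}  B5 = {5, 6, 9}  B6 = {1, 4, 8}  B7 = {3, 5, 6}
Tree: B1–B2, B2–B3, B3–B4, B4–B5, B1–B6, B5–B7
Every bag has size at most 3, so the width is 3 − 1 = 2 and tw(G) ≤ 2. On the other hand G contains the 3-clique {5, 6, 9}. A clique must lie in a single bag of any decomposition, so no decomposition can have width below 2. Hence tw(G) = 2 exactly.

2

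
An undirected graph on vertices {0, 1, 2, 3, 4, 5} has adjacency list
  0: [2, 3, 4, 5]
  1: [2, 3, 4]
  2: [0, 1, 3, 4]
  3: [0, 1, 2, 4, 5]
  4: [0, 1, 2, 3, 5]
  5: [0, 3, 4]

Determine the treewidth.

A width-3 tree decomposition is:
Bags: B1 = {1, 2, 3, 4}  B2 = {0, 2, 3, 4}  B3 = {0, 3, 4, 5}
Tree: B1–B2, B2–B3
Every bag has size at most 4, so the width is 4 − 1 = 3 and tw(G) ≤ 3. On the other hand G contains the 4-clique {0, 2, 3, 4}. A clique must lie in a single bag of any decomposition, so no decomposition can have width below 3. Hence tw(G) = 3 exactly.

3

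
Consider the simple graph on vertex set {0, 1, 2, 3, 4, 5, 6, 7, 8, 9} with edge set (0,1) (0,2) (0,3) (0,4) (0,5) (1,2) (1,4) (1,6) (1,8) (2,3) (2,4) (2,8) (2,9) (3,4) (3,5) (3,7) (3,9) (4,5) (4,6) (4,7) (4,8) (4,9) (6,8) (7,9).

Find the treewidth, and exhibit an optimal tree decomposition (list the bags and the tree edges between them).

Treewidth 3.
Bags: B1 = {0, 2, 3, 4}  B2 = {2, 3, 4, 9}  B3 = {3, 4, 7, 9}  B4 = {0, 1, 2, 4}  B5 = {1, 2, 4, 8}  B6 = {1, 4, 6, 8}  B7 = {0, 3, 4, 5}
Tree: B1–B2, B2–B3, B1–B4, B4–B5, B5–B6, B1–B7

Every bag has size at most 4, so the width is 4 − 1 = 3 and tw(G) ≤ 3. Conversely, {0, 1, 2, 4} is a clique of size 4, and the vertices of any clique must share a bag in every tree decomposition; so some bag has ≥ 4 vertices and tw(G) ≥ 3. The upper and lower bounds meet at 3, so that is the treewidth.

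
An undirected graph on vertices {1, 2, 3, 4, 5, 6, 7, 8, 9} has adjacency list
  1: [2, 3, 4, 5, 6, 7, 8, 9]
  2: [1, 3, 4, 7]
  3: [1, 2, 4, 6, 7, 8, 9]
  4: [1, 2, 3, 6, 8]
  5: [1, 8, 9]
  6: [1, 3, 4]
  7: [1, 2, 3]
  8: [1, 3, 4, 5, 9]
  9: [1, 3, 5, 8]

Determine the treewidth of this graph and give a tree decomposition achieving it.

Every bag has size at most 4, so the width is 4 − 1 = 3 and tw(G) ≤ 3. Conversely, {1, 3, 8, 9} is a clique of size 4, and the vertices of any clique must share a bag in every tree decomposition; so some bag has ≥ 4 vertices and tw(G) ≥ 3. Therefore the treewidth is 3.

Treewidth 3.
One such decomposition:
Bags: B1 = {1, 3, 4, 8}  B2 = {1, 2, 3, 4}  B3 = {1, 2, 3, 7}  B4 = {1, 3, 4, 6}  B5 = {1, 3, 8, 9}  B6 = {1, 5, 8, 9}
Tree: B1–B2, B2–B3, B1–B4, B1–B5, B5–B6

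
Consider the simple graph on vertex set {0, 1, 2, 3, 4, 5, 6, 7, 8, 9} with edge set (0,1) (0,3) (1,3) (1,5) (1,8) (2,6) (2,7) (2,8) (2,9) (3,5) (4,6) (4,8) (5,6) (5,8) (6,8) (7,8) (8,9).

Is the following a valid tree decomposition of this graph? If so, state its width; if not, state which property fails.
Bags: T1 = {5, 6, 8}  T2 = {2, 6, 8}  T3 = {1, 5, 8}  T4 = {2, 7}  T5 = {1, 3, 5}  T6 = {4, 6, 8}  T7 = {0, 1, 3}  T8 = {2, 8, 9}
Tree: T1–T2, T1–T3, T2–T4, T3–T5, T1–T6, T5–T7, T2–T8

A tree decomposition must satisfy three properties: every vertex lies in some bag; for every edge, both endpoints lie together in some bag; and for every vertex, the bags containing it form a connected subtree. Here edge (8,7) lies in no bag, so the decomposition is invalid.

No — edge (8,7) lies in no bag.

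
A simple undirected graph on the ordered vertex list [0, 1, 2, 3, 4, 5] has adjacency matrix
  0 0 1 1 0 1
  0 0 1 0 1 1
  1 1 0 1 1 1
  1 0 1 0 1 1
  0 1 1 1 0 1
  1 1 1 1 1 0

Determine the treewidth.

A width-3 tree decomposition is:
Bags: B1 = {0, 2, 3, 5}  B2 = {2, 3, 4, 5}  B3 = {1, 2, 4, 5}
Tree: B1–B2, B2–B3
Each bag holds 4 vertices, so the decomposition has width 3, which upper-bounds the treewidth. On the other hand G contains the 4-clique {1, 2, 4, 5}. A clique must lie in a single bag of any decomposition, so no decomposition can have width below 3. The upper and lower bounds meet at 3, so that is the treewidth.

3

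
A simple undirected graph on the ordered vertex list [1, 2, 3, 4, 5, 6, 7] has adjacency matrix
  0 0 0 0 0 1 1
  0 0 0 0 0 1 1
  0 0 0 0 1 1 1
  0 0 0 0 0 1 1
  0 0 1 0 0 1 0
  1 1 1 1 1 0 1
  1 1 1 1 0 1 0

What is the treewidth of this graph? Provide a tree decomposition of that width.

Treewidth 2.
One optimal decomposition is:
Bags: B1 = {1, 6, 7}  B2 = {4, 6, 7}  B3 = {3, 6, 7}  B4 = {2, 6, 7}  B5 = {3, 5, 6}
Tree: B1–B2, B2–B3, B1–B4, B3–B5

The largest bag has 3 vertices, giving width 2; this decomposition certifies tw(G) ≤ 2. Conversely, {3, 5, 6} is a clique of size 3, and the vertices of any clique must share a bag in every tree decomposition; so some bag has ≥ 3 vertices and tw(G) ≥ 2. The upper and lower bounds meet at 2, so that is the treewidth.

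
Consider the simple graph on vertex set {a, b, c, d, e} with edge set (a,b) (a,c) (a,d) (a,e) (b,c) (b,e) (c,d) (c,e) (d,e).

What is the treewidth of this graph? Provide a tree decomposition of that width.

The largest bag has 4 vertices, giving width 3; this decomposition certifies tw(G) ≤ 3. For the lower bound, the 4 vertices {a, c, d, e} are pairwise adjacent, and any tree decomposition puts a clique entirely inside one bag — forcing width ≥ 3. The upper and lower bounds meet at 3, so that is the treewidth.

Treewidth 3.
Bags: B1 = {a, c, d, e}  B2 = {a, b, c, e}
Tree: B1–B2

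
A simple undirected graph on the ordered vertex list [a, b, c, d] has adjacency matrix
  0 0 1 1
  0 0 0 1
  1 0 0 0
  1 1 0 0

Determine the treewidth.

1

A width-1 tree decomposition is:
Bags: B1 = {b, d}  B2 = {a, d}  B3 = {a, c}
Tree: B1–B2, B2–B3
Each bag holds 2 vertices, so the decomposition has width 1, which upper-bounds the treewidth. Any graph with an edge has treewidth ≥ 1, and G has the edge b–d. The upper and lower bounds meet at 1, so that is the treewidth.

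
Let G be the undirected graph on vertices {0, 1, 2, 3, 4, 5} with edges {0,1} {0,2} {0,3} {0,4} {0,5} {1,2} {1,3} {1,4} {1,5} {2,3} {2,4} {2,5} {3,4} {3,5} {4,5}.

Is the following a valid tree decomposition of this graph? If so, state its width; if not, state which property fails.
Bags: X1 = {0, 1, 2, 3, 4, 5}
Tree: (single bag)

Yes; width 5.

Checking the three conditions: (i) the bags cover all of {0, 1, 2, 3, 4, 5}; (ii) for each edge, some bag contains both endpoints; (iii) the bags containing any fixed vertex form a subtree. All hold, so the decomposition is valid with width 6 − 1 = 5.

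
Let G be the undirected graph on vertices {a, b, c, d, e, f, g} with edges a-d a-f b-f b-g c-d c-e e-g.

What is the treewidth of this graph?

A width-2 tree decomposition is:
Bags: B1 = {c, d, e}  B2 = {d, e, g}  B3 = {b, d, g}  B4 = {b, d, f}  B5 = {a, d, f}
Tree: B1–B2, B2–B3, B3–B4, B4–B5
Each bag holds 3 vertices, so the decomposition has width 2, which upper-bounds the treewidth. The edges d–c–e–g–b–f–a–d form a cycle, so G is not a tree and its treewidth is at least 2. The upper and lower bounds meet at 2, so that is the treewidth.

2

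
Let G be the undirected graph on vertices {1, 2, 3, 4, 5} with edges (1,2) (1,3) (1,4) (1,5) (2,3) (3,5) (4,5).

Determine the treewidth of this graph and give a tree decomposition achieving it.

Treewidth 2.
Bags: B1 = {1, 3, 5}  B2 = {1, 2, 3}  B3 = {1, 4, 5}
Tree: B1–B2, B1–B3

The largest bag has 3 vertices, giving width 2; this decomposition certifies tw(G) ≤ 2. For the lower bound, the 3 vertices {1, 2, 3} are pairwise adjacent, and any tree decomposition puts a clique entirely inside one bag — forcing width ≥ 2. Combining the bounds, tw(G) = 2.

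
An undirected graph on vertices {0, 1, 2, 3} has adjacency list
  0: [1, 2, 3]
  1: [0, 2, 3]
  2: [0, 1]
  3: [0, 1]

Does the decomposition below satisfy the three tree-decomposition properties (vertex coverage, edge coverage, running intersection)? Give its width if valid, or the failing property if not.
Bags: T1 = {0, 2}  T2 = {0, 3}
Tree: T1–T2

No — vertex 1 appears in no bag.

A tree decomposition must satisfy three properties: every vertex lies in some bag; for every edge, both endpoints lie together in some bag; and for every vertex, the bags containing it form a connected subtree. Here vertex 1 appears in no bag, so the decomposition is invalid.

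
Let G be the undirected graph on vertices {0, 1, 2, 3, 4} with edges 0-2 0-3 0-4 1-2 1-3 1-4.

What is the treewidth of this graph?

A width-2 tree decomposition is:
Bags: B1 = {0, 1, 4}  B2 = {0, 1, 3}  B3 = {0, 1, 2}
Tree: B1–B2, B2–B3
Every bag has size at most 3, so the width is 3 − 1 = 2 and tw(G) ≤ 2. The edges 1–4–0–3–1 form a cycle, so G is not a tree and its treewidth is at least 2. Hence tw(G) = 2 exactly.

2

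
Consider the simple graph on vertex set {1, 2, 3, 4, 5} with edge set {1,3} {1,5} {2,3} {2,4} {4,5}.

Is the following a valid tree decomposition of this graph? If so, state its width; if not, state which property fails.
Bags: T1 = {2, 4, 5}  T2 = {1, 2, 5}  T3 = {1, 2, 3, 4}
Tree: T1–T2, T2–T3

A tree decomposition must satisfy three properties: every vertex lies in some bag; for every edge, both endpoints lie together in some bag; and for every vertex, the bags containing it form a connected subtree. Here bags containing vertex 4 are not connected in the tree, so the decomposition is invalid.

No — bags containing vertex 4 are not connected in the tree.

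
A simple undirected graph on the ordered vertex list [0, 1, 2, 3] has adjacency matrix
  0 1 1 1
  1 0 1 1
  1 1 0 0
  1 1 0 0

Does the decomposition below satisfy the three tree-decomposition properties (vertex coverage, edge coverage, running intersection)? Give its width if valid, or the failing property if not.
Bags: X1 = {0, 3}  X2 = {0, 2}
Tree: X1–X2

A tree decomposition must satisfy three properties: every vertex lies in some bag; for every edge, both endpoints lie together in some bag; and for every vertex, the bags containing it form a connected subtree. Here vertex 1 appears in no bag, so the decomposition is invalid.

No — vertex 1 appears in no bag.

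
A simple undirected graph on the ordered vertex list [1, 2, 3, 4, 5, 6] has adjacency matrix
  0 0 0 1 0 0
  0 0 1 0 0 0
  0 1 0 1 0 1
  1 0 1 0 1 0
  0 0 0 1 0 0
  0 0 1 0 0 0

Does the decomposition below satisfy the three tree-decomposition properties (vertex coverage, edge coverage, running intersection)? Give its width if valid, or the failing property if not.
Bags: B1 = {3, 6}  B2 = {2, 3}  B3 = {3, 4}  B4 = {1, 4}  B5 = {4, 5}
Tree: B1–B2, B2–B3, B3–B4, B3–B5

Every vertex of G appears in some bag (union = {1, 2, 3, 4, 5, 6}); every edge is covered by a bag; and for each vertex v the set of bags containing v is connected in the bag tree. The decomposition is therefore valid. The largest bag has 2 vertices, so the width is 1.

Yes; width 1.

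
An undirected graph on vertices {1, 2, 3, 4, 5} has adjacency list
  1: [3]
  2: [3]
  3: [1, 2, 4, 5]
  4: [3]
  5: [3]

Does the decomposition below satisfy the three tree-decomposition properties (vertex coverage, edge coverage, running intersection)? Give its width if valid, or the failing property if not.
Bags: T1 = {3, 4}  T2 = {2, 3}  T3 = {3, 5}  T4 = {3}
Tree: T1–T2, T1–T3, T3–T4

No — vertex 1 appears in no bag.

A tree decomposition must satisfy three properties: every vertex lies in some bag; for every edge, both endpoints lie together in some bag; and for every vertex, the bags containing it form a connected subtree. Here vertex 1 appears in no bag, so the decomposition is invalid.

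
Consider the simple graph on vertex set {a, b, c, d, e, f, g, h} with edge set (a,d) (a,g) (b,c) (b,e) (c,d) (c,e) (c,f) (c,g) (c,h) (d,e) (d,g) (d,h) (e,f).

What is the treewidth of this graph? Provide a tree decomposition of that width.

Treewidth 2.
One such decomposition:
Bags: B1 = {c, d, h}  B2 = {c, d, g}  B3 = {c, d, e}  B4 = {b, c, e}  B5 = {c, e, f}  B6 = {a, d, g}
Tree: B1–B2, B1–B3, B3–B4, B3–B5, B2–B6

Each bag holds 3 vertices, so the decomposition has width 2, which upper-bounds the treewidth. On the other hand G contains the 3-clique {c, d, g}. A clique must lie in a single bag of any decomposition, so no decomposition can have width below 2. Combining the bounds, tw(G) = 2.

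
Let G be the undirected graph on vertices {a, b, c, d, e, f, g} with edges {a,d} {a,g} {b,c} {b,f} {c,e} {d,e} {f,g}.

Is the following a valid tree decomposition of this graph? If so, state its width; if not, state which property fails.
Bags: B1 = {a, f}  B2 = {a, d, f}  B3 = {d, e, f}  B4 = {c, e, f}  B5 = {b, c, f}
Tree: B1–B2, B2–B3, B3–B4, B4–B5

A tree decomposition must satisfy three properties: every vertex lies in some bag; for every edge, both endpoints lie together in some bag; and for every vertex, the bags containing it form a connected subtree. Here vertex g appears in no bag, so the decomposition is invalid.

No — vertex g appears in no bag.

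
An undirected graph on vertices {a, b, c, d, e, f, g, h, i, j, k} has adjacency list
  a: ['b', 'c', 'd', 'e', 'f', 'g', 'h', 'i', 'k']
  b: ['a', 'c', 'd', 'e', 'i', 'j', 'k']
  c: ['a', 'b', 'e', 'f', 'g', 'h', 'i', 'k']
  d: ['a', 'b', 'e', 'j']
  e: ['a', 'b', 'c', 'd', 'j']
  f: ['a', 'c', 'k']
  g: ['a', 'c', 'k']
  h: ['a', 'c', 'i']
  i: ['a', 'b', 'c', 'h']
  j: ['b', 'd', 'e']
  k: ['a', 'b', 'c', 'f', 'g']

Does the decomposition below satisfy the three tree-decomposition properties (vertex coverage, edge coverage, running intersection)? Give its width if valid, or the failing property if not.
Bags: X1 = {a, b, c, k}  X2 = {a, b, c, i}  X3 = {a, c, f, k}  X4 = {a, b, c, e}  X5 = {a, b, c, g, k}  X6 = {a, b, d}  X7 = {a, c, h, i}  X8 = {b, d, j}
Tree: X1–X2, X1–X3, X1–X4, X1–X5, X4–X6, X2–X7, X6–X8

No — edge (e,d) lies in no bag.

A tree decomposition must satisfy three properties: every vertex lies in some bag; for every edge, both endpoints lie together in some bag; and for every vertex, the bags containing it form a connected subtree. Here edge (e,d) lies in no bag, so the decomposition is invalid.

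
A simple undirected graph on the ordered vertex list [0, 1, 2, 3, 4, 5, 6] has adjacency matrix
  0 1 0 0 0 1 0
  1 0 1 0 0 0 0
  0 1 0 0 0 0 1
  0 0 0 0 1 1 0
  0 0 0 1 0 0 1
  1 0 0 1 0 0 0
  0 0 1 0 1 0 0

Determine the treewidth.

A width-2 tree decomposition is:
Bags: B1 = {2, 4, 6}  B2 = {2, 3, 4}  B3 = {2, 3, 5}  B4 = {0, 2, 5}  B5 = {0, 1, 2}
Tree: B1–B2, B2–B3, B3–B4, B4–B5
Each bag holds 3 vertices, so the decomposition has width 2, which upper-bounds the treewidth. Since 2–6–4–3–5–0–1–2 is a cycle in G, G is not acyclic. Forests are exactly the graphs of treewidth ≤ 1, so tw(G) ≥ 2. Therefore the treewidth is 2.

2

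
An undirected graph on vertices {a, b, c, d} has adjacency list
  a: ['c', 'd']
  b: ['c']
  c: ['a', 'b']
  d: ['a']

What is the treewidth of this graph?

A width-1 tree decomposition is:
Bags: B1 = {b, c}  B2 = {a, c}  B3 = {a, d}
Tree: B1–B2, B2–B3
The largest bag has 2 vertices, giving width 1; this decomposition certifies tw(G) ≤ 1. Since G has at least one edge (e.g. b–c), it is not an edgeless graph, so tw(G) ≥ 1. Combining the bounds, tw(G) = 1.

1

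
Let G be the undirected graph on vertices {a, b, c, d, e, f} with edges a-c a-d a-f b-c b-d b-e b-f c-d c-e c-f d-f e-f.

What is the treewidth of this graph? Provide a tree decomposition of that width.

Each bag holds 4 vertices, so the decomposition has width 3, which upper-bounds the treewidth. For the lower bound, the 4 vertices {a, c, d, f} are pairwise adjacent, and any tree decomposition puts a clique entirely inside one bag — forcing width ≥ 3. Combining the bounds, tw(G) = 3.

Treewidth 3.
One such decomposition:
Bags: B1 = {a, c, d, f}  B2 = {b, c, d, f}  B3 = {b, c, e, f}
Tree: B1–B2, B2–B3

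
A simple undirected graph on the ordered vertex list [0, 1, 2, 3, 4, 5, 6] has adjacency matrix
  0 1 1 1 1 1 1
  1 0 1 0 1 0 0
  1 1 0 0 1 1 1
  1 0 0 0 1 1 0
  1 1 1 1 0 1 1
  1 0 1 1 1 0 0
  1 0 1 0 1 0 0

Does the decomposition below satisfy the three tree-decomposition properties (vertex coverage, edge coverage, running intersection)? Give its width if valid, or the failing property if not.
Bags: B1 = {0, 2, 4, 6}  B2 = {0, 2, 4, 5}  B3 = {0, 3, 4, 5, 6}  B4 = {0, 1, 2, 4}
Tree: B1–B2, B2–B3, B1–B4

No — bags containing vertex 6 are not connected in the tree.

A tree decomposition must satisfy three properties: every vertex lies in some bag; for every edge, both endpoints lie together in some bag; and for every vertex, the bags containing it form a connected subtree. Here bags containing vertex 6 are not connected in the tree, so the decomposition is invalid.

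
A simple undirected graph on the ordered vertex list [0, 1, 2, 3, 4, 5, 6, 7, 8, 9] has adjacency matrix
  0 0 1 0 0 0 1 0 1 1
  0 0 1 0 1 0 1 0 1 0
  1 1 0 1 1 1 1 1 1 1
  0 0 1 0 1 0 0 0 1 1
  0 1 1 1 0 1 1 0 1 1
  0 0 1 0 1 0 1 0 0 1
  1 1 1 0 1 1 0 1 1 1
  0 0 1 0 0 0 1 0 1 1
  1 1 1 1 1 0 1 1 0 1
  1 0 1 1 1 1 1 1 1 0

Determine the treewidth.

4

A width-4 tree decomposition is:
Bags: B1 = {2, 3, 4, 8, 9}  B2 = {2, 4, 6, 8, 9}  B3 = {2, 6, 7, 8, 9}  B4 = {0, 2, 6, 8, 9}  B5 = {2, 4, 5, 6, 9}  B6 = {1, 2, 4, 6, 8}
Tree: B1–B2, B2–B3, B2–B4, B2–B5, B2–B6
Every bag has size at most 5, so the width is 5 − 1 = 4 and tw(G) ≤ 4. For the lower bound, the 5 vertices {2, 3, 4, 8, 9} are pairwise adjacent, and any tree decomposition puts a clique entirely inside one bag — forcing width ≥ 4. Hence tw(G) = 4 exactly.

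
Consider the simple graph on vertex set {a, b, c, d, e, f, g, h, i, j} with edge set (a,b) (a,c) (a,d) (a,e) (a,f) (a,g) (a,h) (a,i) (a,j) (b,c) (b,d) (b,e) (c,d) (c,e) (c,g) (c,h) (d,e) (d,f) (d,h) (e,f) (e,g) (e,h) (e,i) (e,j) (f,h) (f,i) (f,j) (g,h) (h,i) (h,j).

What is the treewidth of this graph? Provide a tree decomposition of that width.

Each bag holds 5 vertices, so the decomposition has width 4, which upper-bounds the treewidth. On the other hand G contains the 5-clique {a, c, e, g, h}. A clique must lie in a single bag of any decomposition, so no decomposition can have width below 4. Combining the bounds, tw(G) = 4.

Treewidth 4.
One such decomposition:
Bags: B1 = {a, d, e, f, h}  B2 = {a, c, d, e, h}  B3 = {a, c, e, g, h}  B4 = {a, e, f, h, i}  B5 = {a, b, c, d, e}  B6 = {a, e, f, h, j}
Tree: B1–B2, B2–B3, B1–B4, B2–B5, B1–B6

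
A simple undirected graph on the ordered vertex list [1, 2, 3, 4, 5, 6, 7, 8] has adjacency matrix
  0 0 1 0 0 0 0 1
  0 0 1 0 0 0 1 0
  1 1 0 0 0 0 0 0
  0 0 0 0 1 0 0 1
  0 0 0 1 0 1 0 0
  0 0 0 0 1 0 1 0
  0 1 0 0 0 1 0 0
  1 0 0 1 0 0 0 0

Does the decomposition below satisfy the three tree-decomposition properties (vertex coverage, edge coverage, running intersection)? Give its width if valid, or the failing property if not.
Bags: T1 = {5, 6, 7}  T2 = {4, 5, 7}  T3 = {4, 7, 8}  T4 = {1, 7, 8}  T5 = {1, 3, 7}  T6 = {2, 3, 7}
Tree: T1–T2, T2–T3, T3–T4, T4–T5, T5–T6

Every vertex of G appears in some bag (union = {1, 2, 3, 4, 5, 6, 7, 8}); every edge is covered by a bag; and for each vertex v the set of bags containing v is connected in the bag tree. The decomposition is therefore valid. The largest bag has 3 vertices, so the width is 2.

Yes; width 2.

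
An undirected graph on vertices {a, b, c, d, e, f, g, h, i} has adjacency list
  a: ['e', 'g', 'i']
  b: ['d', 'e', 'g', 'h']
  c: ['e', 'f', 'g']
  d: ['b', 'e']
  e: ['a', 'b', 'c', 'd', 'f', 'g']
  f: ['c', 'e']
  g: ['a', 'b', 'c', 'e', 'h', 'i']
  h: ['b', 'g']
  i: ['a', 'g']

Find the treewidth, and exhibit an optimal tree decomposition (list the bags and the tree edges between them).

Treewidth 2.
One such decomposition:
Bags: B1 = {c, e, g}  B2 = {b, e, g}  B3 = {b, d, e}  B4 = {a, e, g}  B5 = {a, g, i}  B6 = {c, e, f}  B7 = {b, g, h}
Tree: B1–B2, B2–B3, B1–B4, B4–B5, B1–B6, B2–B7

The largest bag has 3 vertices, giving width 2; this decomposition certifies tw(G) ≤ 2. On the other hand G contains the 3-clique {b, d, e}. A clique must lie in a single bag of any decomposition, so no decomposition can have width below 2. Therefore the treewidth is 2.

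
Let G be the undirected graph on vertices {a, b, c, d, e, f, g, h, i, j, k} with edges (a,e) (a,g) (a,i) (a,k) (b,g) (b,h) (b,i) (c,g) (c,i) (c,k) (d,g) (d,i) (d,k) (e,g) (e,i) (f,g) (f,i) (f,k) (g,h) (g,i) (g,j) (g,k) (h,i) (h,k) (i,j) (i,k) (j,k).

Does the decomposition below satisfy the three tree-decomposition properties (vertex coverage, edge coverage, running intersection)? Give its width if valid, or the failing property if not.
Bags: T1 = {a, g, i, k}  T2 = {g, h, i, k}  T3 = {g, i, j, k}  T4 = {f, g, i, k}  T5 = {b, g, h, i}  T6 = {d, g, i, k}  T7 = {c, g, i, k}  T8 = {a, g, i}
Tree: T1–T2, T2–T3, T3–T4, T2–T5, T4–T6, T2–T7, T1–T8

A tree decomposition must satisfy three properties: every vertex lies in some bag; for every edge, both endpoints lie together in some bag; and for every vertex, the bags containing it form a connected subtree. Here vertex e appears in no bag, so the decomposition is invalid.

No — vertex e appears in no bag.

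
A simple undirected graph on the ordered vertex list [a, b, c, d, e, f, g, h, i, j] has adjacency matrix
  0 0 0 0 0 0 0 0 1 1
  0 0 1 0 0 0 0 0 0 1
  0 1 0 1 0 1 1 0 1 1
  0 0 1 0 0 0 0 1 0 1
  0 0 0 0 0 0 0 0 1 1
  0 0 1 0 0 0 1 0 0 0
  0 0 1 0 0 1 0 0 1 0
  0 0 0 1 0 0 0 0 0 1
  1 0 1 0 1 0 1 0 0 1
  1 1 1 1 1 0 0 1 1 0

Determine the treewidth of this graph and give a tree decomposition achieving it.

Treewidth 2.
One such decomposition:
Bags: B1 = {c, i, j}  B2 = {c, g, i}  B3 = {c, d, j}  B4 = {e, i, j}  B5 = {c, f, g}  B6 = {d, h, j}  B7 = {b, c, j}  B8 = {a, i, j}
Tree: B1–B2, B1–B3, B1–B4, B2–B5, B3–B6, B1–B7, B4–B8

The largest bag has 3 vertices, giving width 2; this decomposition certifies tw(G) ≤ 2. On the other hand G contains the 3-clique {c, f, g}. A clique must lie in a single bag of any decomposition, so no decomposition can have width below 2. Therefore the treewidth is 2.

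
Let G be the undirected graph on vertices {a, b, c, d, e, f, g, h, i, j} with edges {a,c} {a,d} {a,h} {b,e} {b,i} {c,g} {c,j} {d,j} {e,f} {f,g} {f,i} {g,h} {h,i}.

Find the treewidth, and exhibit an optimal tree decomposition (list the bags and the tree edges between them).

Treewidth 2.
Bags: B1 = {b, e, f}  B2 = {b, f, i}  B3 = {f, g, i}  B4 = {g, h, i}  B5 = {c, g, h}  B6 = {a, c, h}  B7 = {a, c, j}  B8 = {a, d, j}
Tree: B1–B2, B2–B3, B3–B4, B4–B5, B5–B6, B6–B7, B7–B8

Each bag holds 3 vertices, so the decomposition has width 2, which upper-bounds the treewidth. For the lower bound, G contains the cycle e–b–i–f–e, so G is not a forest; only forests have treewidth ≤ 1, hence tw(G) ≥ 2. The upper and lower bounds meet at 2, so that is the treewidth.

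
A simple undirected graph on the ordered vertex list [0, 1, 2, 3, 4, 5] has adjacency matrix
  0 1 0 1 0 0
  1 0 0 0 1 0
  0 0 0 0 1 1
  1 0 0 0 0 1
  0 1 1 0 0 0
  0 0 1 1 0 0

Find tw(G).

A width-2 tree decomposition is:
Bags: B1 = {1, 2, 4}  B2 = {0, 1, 2}  B3 = {0, 2, 3}  B4 = {2, 3, 5}
Tree: B1–B2, B2–B3, B3–B4
Every bag has size at most 3, so the width is 3 − 1 = 2 and tw(G) ≤ 2. The edges 2–4–1–0–3–5–2 form a cycle, so G is not a tree and its treewidth is at least 2. The upper and lower bounds meet at 2, so that is the treewidth.

2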